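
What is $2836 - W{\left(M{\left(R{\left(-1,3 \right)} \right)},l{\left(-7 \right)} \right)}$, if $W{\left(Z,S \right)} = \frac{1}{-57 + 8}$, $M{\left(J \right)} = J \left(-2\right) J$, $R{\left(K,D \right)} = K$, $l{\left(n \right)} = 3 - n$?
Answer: $\frac{138965}{49} \approx 2836.0$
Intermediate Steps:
$M{\left(J \right)} = - 2 J^{2}$ ($M{\left(J \right)} = - 2 J J = - 2 J^{2}$)
$W{\left(Z,S \right)} = - \frac{1}{49}$ ($W{\left(Z,S \right)} = \frac{1}{-49} = - \frac{1}{49}$)
$2836 - W{\left(M{\left(R{\left(-1,3 \right)} \right)},l{\left(-7 \right)} \right)} = 2836 - - \frac{1}{49} = 2836 + \frac{1}{49} = \frac{138965}{49}$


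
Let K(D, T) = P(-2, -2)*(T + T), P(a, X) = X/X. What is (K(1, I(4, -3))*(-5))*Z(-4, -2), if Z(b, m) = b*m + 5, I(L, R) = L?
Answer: -520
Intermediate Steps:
P(a, X) = 1
K(D, T) = 2*T (K(D, T) = 1*(T + T) = 1*(2*T) = 2*T)
Z(b, m) = 5 + b*m
(K(1, I(4, -3))*(-5))*Z(-4, -2) = ((2*4)*(-5))*(5 - 4*(-2)) = (8*(-5))*(5 + 8) = -40*13 = -520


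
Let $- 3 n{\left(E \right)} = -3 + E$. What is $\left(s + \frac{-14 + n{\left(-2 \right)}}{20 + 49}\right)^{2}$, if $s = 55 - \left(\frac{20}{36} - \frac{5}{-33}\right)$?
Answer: $\frac{15182675524}{5184729} \approx 2928.3$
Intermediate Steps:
$s = \frac{5375}{99}$ ($s = 55 - \left(20 \cdot \frac{1}{36} - - \frac{5}{33}\right) = 55 - \left(\frac{5}{9} + \frac{5}{33}\right) = 55 - \frac{70}{99} = \frac{5375}{99} \approx 54.293$)
$n{\left(E \right)} = 1 - \frac{E}{3}$ ($n{\left(E \right)} = - \frac{-3 + E}{3} = 1 - \frac{E}{3}$)
$\left(s + \frac{-14 + n{\left(-2 \right)}}{20 + 49}\right)^{2} = \left(\frac{5375}{99} + \frac{-14 + \left(1 - - \frac{2}{3}\right)}{20 + 49}\right)^{2} = \left(\frac{5375}{99} + \frac{-14 + \left(1 + \frac{2}{3}\right)}{69}\right)^{2} = \left(\frac{5375}{99} + \left(-14 + \frac{5}{3}\right) \frac{1}{69}\right)^{2} = \left(\frac{5375}{99} - \frac{37}{207}\right)^{2} = \left(\frac{123218}{2277}\right)^{2} = \frac{15182675524}{5184729}$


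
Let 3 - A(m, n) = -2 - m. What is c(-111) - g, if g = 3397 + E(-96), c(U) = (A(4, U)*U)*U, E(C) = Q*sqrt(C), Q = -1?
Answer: 107492 + 4*I*sqrt(6) ≈ 1.0749e+5 + 9.798*I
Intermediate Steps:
A(m, n) = 5 + m (A(m, n) = 3 - (-2 - m) = 3 + (2 + m) = 5 + m)
E(C) = -sqrt(C)
c(U) = 9*U**2 (c(U) = ((5 + 4)*U)*U = (9*U)*U = 9*U**2)
g = 3397 - 4*I*sqrt(6) (g = 3397 - sqrt(-96) = 3397 - 4*I*sqrt(6) ≈ 3397.0 - 9.798*I)
c(-111) - g = 9*(-111)**2 - (3397 - 4*I*sqrt(6)) = 9*12321 + (-3397 + 4*I*sqrt(6)) = 110889 + (-3397 + 4*I*sqrt(6)) = 107492 + 4*I*sqrt(6)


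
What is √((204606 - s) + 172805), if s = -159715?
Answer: √537126 ≈ 732.89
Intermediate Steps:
√((204606 - s) + 172805) = √((204606 - 1*(-159715)) + 172805) = √((204606 + 159715) + 172805) = √(364321 + 172805) = √537126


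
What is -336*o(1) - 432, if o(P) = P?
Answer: -768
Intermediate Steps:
-336*o(1) - 432 = -336*1 - 432 = -336 - 432 = -768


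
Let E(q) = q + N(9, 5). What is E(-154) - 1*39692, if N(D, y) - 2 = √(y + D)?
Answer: -39844 + √14 ≈ -39840.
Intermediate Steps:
N(D, y) = 2 + √(D + y) (N(D, y) = 2 + √(y + D) = 2 + √(D + y))
E(q) = 2 + q + √14 (E(q) = q + (2 + √(9 + 5)) = q + (2 + √14) = 2 + q + √14)
E(-154) - 1*39692 = (2 - 154 + √14) - 1*39692 = (-152 + √14) - 39692 = -39844 + √14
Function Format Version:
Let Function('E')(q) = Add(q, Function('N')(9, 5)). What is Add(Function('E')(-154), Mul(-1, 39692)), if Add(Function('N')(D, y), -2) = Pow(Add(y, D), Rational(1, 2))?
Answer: Add(-39844, Pow(14, Rational(1, 2))) ≈ -39840.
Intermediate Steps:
Function('N')(D, y) = Add(2, Pow(Add(D, y), Rational(1, 2))) (Function('N')(D, y) = Add(2, Pow(Add(y, D), Rational(1, 2))) = Add(2, Pow(Add(D, y), Rational(1, 2))))
Function('E')(q) = Add(2, q, Pow(14, Rational(1, 2))) (Function('E')(q) = Add(q, Add(2, Pow(Add(9, 5), Rational(1, 2)))) = Add(q, Add(2, Pow(14, Rational(1, 2)))) = Add(2, q, Pow(14, Rational(1, 2))))
Add(Function('E')(-154), Mul(-1, 39692)) = Add(Add(2, -154, Pow(14, Rational(1, 2))), Mul(-1, 39692)) = Add(Add(-152, Pow(14, Rational(1, 2))), -39692) = Add(-39844, Pow(14, Rational(1, 2)))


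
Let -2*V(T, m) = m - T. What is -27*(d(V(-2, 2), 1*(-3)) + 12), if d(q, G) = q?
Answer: -270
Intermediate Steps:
V(T, m) = T/2 - m/2 (V(T, m) = -(m - T)/2 = T/2 - m/2)
-27*(d(V(-2, 2), 1*(-3)) + 12) = -27*(((½)*(-2) - ½*2) + 12) = -27*((-1 - 1) + 12) = -27*(-2 + 12) = -27*10 = -270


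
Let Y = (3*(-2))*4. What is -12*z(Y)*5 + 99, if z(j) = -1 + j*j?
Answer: -34401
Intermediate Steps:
Y = -24 (Y = -6*4 = -24)
z(j) = -1 + j²
-12*z(Y)*5 + 99 = -12*(-1 + (-24)²)*5 + 99 = -12*(-1 + 576)*5 + 99 = -12*575*5 + 99 = -6900*5 + 99 = -34500 + 99 = -34401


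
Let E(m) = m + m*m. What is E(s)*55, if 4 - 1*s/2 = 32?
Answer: 169400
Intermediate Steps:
s = -56 (s = 8 - 2*32 = 8 - 64 = -56)
E(m) = m + m**2
E(s)*55 = -56*(1 - 56)*55 = -56*(-55)*55 = 3080*55 = 169400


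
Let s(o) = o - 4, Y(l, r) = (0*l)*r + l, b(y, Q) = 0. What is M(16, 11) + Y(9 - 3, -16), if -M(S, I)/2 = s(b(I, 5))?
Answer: 14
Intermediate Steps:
Y(l, r) = l (Y(l, r) = 0*r + l = 0 + l = l)
s(o) = -4 + o
M(S, I) = 8 (M(S, I) = -2*(-4 + 0) = -2*(-4) = 8)
M(16, 11) + Y(9 - 3, -16) = 8 + (9 - 3) = 8 + 6 = 14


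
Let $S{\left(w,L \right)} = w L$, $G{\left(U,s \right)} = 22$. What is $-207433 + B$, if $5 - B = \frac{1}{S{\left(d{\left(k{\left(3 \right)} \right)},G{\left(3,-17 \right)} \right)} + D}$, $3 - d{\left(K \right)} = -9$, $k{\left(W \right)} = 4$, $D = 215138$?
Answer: $- \frac{44680406057}{215402} \approx -2.0743 \cdot 10^{5}$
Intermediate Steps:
$d{\left(K \right)} = 12$ ($d{\left(K \right)} = 3 - -9 = 3 + 9 = 12$)
$S{\left(w,L \right)} = L w$
$B = \frac{1077009}{215402}$ ($B = 5 - \frac{1}{22 \cdot 12 + 215138} = 5 - \frac{1}{264 + 215138} = 5 - \frac{1}{215402} = \frac{1077009}{215402} \approx 5.0$)
$-207433 + B = -207433 + \frac{1077009}{215402} = - \frac{44680406057}{215402}$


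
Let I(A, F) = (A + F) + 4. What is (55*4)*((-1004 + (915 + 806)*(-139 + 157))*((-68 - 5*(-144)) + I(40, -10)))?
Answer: 4523676080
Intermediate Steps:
I(A, F) = 4 + A + F
(55*4)*((-1004 + (915 + 806)*(-139 + 157))*((-68 - 5*(-144)) + I(40, -10))) = (55*4)*((-1004 + (915 + 806)*(-139 + 157))*((-68 - 5*(-144)) + (4 + 40 - 10))) = 220*((-1004 + 1721*18)*((-68 - 1*(-720)) + 34)) = 220*((-1004 + 30978)*((-68 + 720) + 34)) = 220*(29974*(652 + 34)) = 220*(29974*686) = 220*20562164 = 4523676080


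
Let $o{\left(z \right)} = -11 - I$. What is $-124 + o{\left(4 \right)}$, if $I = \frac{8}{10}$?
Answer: $- \frac{679}{5} \approx -135.8$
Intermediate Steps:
$I = \frac{4}{5}$ ($I = 8 \cdot \frac{1}{10} = \frac{4}{5} \approx 0.8$)
$o{\left(z \right)} = - \frac{59}{5}$ ($o{\left(z \right)} = -11 - \frac{4}{5} = - \frac{59}{5}$)
$-124 + o{\left(4 \right)} = -124 - \frac{59}{5} = - \frac{679}{5}$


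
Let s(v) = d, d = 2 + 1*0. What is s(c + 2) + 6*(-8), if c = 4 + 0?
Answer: -46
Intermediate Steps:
c = 4
d = 2 (d = 2 + 0 = 2)
s(v) = 2
s(c + 2) + 6*(-8) = 2 + 6*(-8) = 2 - 48 = -46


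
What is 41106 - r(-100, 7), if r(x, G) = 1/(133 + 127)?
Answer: 10687559/260 ≈ 41106.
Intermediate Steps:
r(x, G) = 1/260
41106 - r(-100, 7) = 41106 - 1*1/260 = 41106 - 1/260 = 10687559/260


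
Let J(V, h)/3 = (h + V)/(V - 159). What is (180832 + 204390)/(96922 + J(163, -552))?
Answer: 1540888/386521 ≈ 3.9866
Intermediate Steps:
J(V, h) = 3*(V + h)/(-159 + V) (J(V, h) = 3*((h + V)/(V - 159)) = 3*((V + h)/(-159 + V)) = 3*(V + h)/(-159 + V))
(180832 + 204390)/(96922 + J(163, -552)) = (180832 + 204390)/(96922 + 3*(163 - 552)/(-159 + 163)) = 385222/(96922 + 3*(-389)/4) = 385222/(96922 + 3*(¼)*(-389)) = 385222/(96922 - 1167/4) = 385222/(386521/4) = 385222*(4/386521) = 1540888/386521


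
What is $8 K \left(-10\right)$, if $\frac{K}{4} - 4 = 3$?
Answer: $-2240$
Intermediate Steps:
$K = 28$ ($K = 16 + 4 \cdot 3 = 16 + 12 = 28$)
$8 K \left(-10\right) = 8 \cdot 28 \left(-10\right) = 224 \left(-10\right) = -2240$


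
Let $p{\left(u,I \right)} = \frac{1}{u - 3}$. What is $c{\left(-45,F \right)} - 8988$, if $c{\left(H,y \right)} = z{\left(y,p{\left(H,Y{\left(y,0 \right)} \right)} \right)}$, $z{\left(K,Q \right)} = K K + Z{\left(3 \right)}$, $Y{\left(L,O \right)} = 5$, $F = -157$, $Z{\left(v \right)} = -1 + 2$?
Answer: $15662$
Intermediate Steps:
$Z{\left(v \right)} = 1$
$p{\left(u,I \right)} = \frac{1}{-3 + u}$
$z{\left(K,Q \right)} = 1 + K^{2}$ ($z{\left(K,Q \right)} = K K + 1 = K^{2} + 1 = 1 + K^{2}$)
$c{\left(H,y \right)} = 1 + y^{2}$
$c{\left(-45,F \right)} - 8988 = \left(1 + \left(-157\right)^{2}\right) - 8988 = \left(1 + 24649\right) - 8988 = 24650 - 8988 = 15662$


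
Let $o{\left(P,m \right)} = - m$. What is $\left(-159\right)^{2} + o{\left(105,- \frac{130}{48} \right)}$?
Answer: $\frac{606809}{24} \approx 25284.0$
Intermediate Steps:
$\left(-159\right)^{2} + o{\left(105,- \frac{130}{48} \right)} = \left(-159\right)^{2} - - \frac{130}{48} = 25281 - \left(-130\right) \frac{1}{48} = 25281 - - \frac{65}{24} = 25281 + \frac{65}{24} = \frac{606809}{24}$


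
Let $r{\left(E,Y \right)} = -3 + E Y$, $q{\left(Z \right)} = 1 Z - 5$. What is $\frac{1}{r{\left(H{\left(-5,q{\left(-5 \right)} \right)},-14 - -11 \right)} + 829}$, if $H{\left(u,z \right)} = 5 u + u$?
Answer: $\frac{1}{916} \approx 0.0010917$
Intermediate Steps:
$q{\left(Z \right)} = -5 + Z$ ($q{\left(Z \right)} = Z - 5 = -5 + Z$)
$H{\left(u,z \right)} = 6 u$
$\frac{1}{r{\left(H{\left(-5,q{\left(-5 \right)} \right)},-14 - -11 \right)} + 829} = \frac{1}{\left(-3 + 6 \left(-5\right) \left(-14 - -11\right)\right) + 829} = \frac{1}{\left(-3 - 30 \left(-14 + 11\right)\right) + 829} = \frac{1}{\left(-3 - -90\right) + 829} = \frac{1}{\left(-3 + 90\right) + 829} = \frac{1}{87 + 829} = \frac{1}{916}$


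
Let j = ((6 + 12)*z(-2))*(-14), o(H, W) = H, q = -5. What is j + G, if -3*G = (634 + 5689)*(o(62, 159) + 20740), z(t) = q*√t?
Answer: -43843682 + 1260*I*√2 ≈ -4.3844e+7 + 1781.9*I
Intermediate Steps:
z(t) = -5*√t
G = -43843682 (G = -(634 + 5689)*(62 + 20740)/3 = -6323*20802/3 = -⅓*131531046 = -43843682)
j = 1260*I*√2 (j = ((6 + 12)*(-5*I*√2))*(-14) = (18*(-5*I*√2))*(-14) = -90*I*√2*(-14) = 1260*I*√2 ≈ 1781.9*I)
j + G = 1260*I*√2 - 43843682 = -43843682 + 1260*I*√2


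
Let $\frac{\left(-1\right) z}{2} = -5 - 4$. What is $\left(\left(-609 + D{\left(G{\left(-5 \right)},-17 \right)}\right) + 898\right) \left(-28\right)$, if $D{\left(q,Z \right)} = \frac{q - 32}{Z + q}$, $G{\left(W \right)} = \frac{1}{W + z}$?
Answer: $- \frac{89593}{11} \approx -8144.8$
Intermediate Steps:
$z = 18$ ($z = - 2 \left(-5 - 4\right) = \left(-2\right) \left(-9\right) = 18$)
$G{\left(W \right)} = \frac{1}{18 + W}$ ($G{\left(W \right)} = \frac{1}{W + 18} = \frac{1}{18 + W}$)
$D{\left(q,Z \right)} = \frac{-32 + q}{Z + q}$
$\left(\left(-609 + D{\left(G{\left(-5 \right)},-17 \right)}\right) + 898\right) \left(-28\right) = \left(\left(-609 + \frac{-32 + \frac{1}{18 - 5}}{-17 + \frac{1}{18 - 5}}\right) + 898\right) \left(-28\right) = \left(\left(-609 + \frac{-32 + \frac{1}{13}}{-17 + \frac{1}{13}}\right) + 898\right) \left(-28\right) = \left(\left(-609 + \frac{1}{- \frac{220}{13}} \left(- \frac{415}{13}\right)\right) + 898\right) \left(-28\right) = \left(\left(-609 - - \frac{83}{44}\right) + 898\right) \left(-28\right) = \left(\left(-609 + \frac{83}{44}\right) + 898\right) \left(-28\right) = \left(- \frac{26713}{44} + 898\right) \left(-28\right) = \frac{12799}{44} \left(-28\right) = - \frac{89593}{11}$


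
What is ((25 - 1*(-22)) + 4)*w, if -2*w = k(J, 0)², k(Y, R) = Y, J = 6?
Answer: -918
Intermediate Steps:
w = -18 (w = -½*6² = -½*36 = -18)
((25 - 1*(-22)) + 4)*w = ((25 - 1*(-22)) + 4)*(-18) = ((25 + 22) + 4)*(-18) = (47 + 4)*(-18) = 51*(-18) = -918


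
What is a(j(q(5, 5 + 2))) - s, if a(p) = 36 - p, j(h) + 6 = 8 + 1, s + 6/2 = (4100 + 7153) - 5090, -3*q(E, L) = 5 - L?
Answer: -6127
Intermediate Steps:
q(E, L) = -5/3 + L/3 (q(E, L) = -(5 - L)/3 = -5/3 + L/3)
s = 6160 (s = -3 + ((4100 + 7153) - 5090) = -3 + (11253 - 5090) = -3 + 6163 = 6160)
j(h) = 3 (j(h) = -6 + (8 + 1) = -6 + 9 = 3)
a(j(q(5, 5 + 2))) - s = (36 - 1*3) - 1*6160 = (36 - 3) - 6160 = 33 - 6160 = -6127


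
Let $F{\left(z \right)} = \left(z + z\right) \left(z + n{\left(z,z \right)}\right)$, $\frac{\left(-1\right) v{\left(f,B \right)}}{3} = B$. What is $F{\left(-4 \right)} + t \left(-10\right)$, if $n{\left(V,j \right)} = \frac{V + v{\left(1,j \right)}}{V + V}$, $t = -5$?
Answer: $90$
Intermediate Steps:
$v{\left(f,B \right)} = - 3 B$
$n{\left(V,j \right)} = \frac{V - 3 j}{2 V}$ ($n{\left(V,j \right)} = \frac{V - 3 j}{V + V} = \frac{V - 3 j}{2 V}$)
$F{\left(z \right)} = 2 z \left(-1 + z\right)$ ($F{\left(z \right)} = \left(z + z\right) \left(z + \frac{z - 3 z}{2 z}\right) = 2 z \left(z + \frac{\left(-2\right) z}{2 z}\right) = 2 z \left(z - 1\right) = 2 z \left(-1 + z\right)$)
$F{\left(-4 \right)} + t \left(-10\right) = 2 \left(-4\right) \left(-1 - 4\right) - -50 = 2 \left(-4\right) \left(-5\right) + 50 = 40 + 50 = 90$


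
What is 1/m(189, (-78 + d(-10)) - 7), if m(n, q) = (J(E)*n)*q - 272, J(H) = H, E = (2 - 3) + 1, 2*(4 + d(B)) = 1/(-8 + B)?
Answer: -1/272 ≈ -0.0036765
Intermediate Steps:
d(B) = -4 + 1/(2*(-8 + B))
E = 0 (E = -1 + 1 = 0)
m(n, q) = -272 (m(n, q) = (0*n)*q - 272 = 0*q - 272 = 0 - 272 = -272)
1/m(189, (-78 + d(-10)) - 7) = 1/(-272) = -1/272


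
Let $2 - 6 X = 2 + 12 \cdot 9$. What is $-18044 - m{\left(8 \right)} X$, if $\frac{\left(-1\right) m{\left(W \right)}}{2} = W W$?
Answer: $-20348$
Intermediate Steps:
$m{\left(W \right)} = - 2 W^{2}$ ($m{\left(W \right)} = - 2 W W = - 2 W^{2}$)
$X = -18$ ($X = \frac{1}{3} - \frac{2 + 12 \cdot 9}{6} = \frac{1}{3} - \frac{2 + 108}{6} = \frac{1}{3} - \frac{55}{3} = -18$)
$-18044 - m{\left(8 \right)} X = -18044 - - 2 \cdot 8^{2} \left(-18\right) = -18044 - \left(-2\right) 64 \left(-18\right) = -18044 - \left(-128\right) \left(-18\right) = -18044 - 2304 = -20348$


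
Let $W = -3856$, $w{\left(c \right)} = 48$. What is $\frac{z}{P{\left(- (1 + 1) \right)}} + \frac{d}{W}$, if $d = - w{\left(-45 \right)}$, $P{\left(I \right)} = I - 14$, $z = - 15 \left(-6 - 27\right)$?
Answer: $- \frac{119247}{3856} \approx -30.925$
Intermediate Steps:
$z = 495$ ($z = \left(-15\right) \left(-33\right) = 495$)
$P{\left(I \right)} = -14 + I$ ($P{\left(I \right)} = I - 14 = -14 + I$)
$d = -48$ ($d = \left(-1\right) 48 = -48$)
$\frac{z}{P{\left(- (1 + 1) \right)}} + \frac{d}{W} = \frac{495}{-14 - \left(1 + 1\right)} - \frac{48}{-3856} = \frac{495}{-14 - 2} - - \frac{3}{241} = \frac{495}{-14 - 2} + \frac{3}{241} = \frac{495}{-16} + \frac{3}{241} = 495 \left(- \frac{1}{16}\right) + \frac{3}{241} = - \frac{495}{16} + \frac{3}{241} = - \frac{119247}{3856}$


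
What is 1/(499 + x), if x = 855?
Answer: 1/1354 ≈ 0.00073855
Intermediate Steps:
1/(499 + x) = 1/(499 + 855) = 1/1354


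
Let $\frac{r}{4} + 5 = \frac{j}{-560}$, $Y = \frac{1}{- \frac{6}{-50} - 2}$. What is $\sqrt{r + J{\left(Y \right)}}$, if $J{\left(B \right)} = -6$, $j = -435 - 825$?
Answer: $i \sqrt{17} \approx 4.1231 i$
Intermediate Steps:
$j = -1260$ ($j = -435 - 825 = -1260$)
$Y = - \frac{25}{47}$ ($Y = \frac{1}{\left(-6\right) \left(- \frac{1}{50}\right) - 2} = \frac{1}{\frac{3}{25} - 2} = \frac{1}{- \frac{47}{25}} = - \frac{25}{47} \approx -0.53191$)
$r = -11$ ($r = -20 + 4 \left(- \frac{1260}{-560}\right) = -20 + 4 \left(\left(-1260\right) \left(- \frac{1}{560}\right)\right) = -20 + 4 \cdot \frac{9}{4} = -20 + 9 = -11$)
$\sqrt{r + J{\left(Y \right)}} = \sqrt{-11 - 6} = \sqrt{-17} = i \sqrt{17}$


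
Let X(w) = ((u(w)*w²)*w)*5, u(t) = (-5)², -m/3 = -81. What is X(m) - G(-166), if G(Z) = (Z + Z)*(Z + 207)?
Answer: 1793626987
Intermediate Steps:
G(Z) = 2*Z*(207 + Z) (G(Z) = (2*Z)*(207 + Z) = 2*Z*(207 + Z))
m = 243 (m = -3*(-81) = 243)
u(t) = 25
X(w) = 125*w³ (X(w) = ((25*w²)*w)*5 = (25*w³)*5 = 125*w³)
X(m) - G(-166) = 125*243³ - 2*(-166)*(207 - 166) = 125*14348907 - 2*(-166)*41 = 1793613375 - 1*(-13612) = 1793613375 + 13612 = 1793626987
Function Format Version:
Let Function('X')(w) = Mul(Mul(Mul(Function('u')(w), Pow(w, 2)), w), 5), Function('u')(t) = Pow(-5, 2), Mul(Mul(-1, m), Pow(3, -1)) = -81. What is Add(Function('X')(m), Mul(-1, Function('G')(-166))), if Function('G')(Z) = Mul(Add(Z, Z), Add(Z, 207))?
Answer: 1793626987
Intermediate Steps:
Function('G')(Z) = Mul(2, Z, Add(207, Z)) (Function('G')(Z) = Mul(Mul(2, Z), Add(207, Z)) = Mul(2, Z, Add(207, Z)))
m = 243 (m = Mul(-3, -81) = 243)
Function('u')(t) = 25
Function('X')(w) = Mul(125, Pow(w, 3)) (Function('X')(w) = Mul(Mul(Mul(25, Pow(w, 2)), w), 5) = Mul(Mul(25, Pow(w, 3)), 5) = Mul(125, Pow(w, 3)))
Add(Function('X')(m), Mul(-1, Function('G')(-166))) = Add(Mul(125, Pow(243, 3)), Mul(-1, Mul(2, -166, Add(207, -166)))) = Add(Mul(125, 14348907), Mul(-1, Mul(2, -166, 41))) = Add(1793613375, Mul(-1, -13612)) = Add(1793613375, 13612) = 1793626987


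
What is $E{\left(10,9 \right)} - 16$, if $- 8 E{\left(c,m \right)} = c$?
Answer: $- \frac{69}{4} \approx -17.25$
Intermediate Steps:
$E{\left(c,m \right)} = - \frac{c}{8}$
$E{\left(10,9 \right)} - 16 = \left(- \frac{1}{8}\right) 10 - 16 = - \frac{5}{4} - 16 = - \frac{69}{4}$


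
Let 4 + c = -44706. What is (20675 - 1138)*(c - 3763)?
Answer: -947017001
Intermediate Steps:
c = -44710 (c = -4 - 44706 = -44710)
(20675 - 1138)*(c - 3763) = (20675 - 1138)*(-44710 - 3763) = 19537*(-48473) = -947017001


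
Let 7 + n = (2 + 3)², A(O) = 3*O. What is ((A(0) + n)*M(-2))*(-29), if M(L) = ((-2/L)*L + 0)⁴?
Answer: -8352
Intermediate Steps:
n = 18 (n = -7 + (2 + 3)² = -7 + 5² = -7 + 25 = 18)
M(L) = 16 (M(L) = (-2 + 0)⁴ = (-2)⁴ = 16)
((A(0) + n)*M(-2))*(-29) = ((3*0 + 18)*16)*(-29) = ((0 + 18)*16)*(-29) = (18*16)*(-29) = 288*(-29) = -8352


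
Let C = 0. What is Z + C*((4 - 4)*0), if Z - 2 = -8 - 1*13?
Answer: -19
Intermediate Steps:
Z = -19 (Z = 2 + (-8 - 1*13) = 2 + (-8 - 13) = 2 - 21 = -19)
Z + C*((4 - 4)*0) = -19 + 0*((4 - 4)*0) = -19 + 0*(0*0) = -19 + 0*0 = -19 + 0 = -19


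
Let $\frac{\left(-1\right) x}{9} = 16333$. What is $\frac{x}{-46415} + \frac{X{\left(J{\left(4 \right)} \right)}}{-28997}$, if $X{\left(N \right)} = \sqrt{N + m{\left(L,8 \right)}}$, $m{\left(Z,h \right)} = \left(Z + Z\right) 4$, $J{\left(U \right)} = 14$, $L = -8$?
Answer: $\frac{146997}{46415} - \frac{5 i \sqrt{2}}{28997} \approx 3.167 - 0.00024386 i$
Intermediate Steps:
$x = -146997$ ($x = \left(-9\right) 16333 = -146997$)
$m{\left(Z,h \right)} = 8 Z$ ($m{\left(Z,h \right)} = 2 Z 4 = 8 Z$)
$X{\left(N \right)} = \sqrt{-64 + N}$ ($X{\left(N \right)} = \sqrt{N + 8 \left(-8\right)} = \sqrt{N - 64} = \sqrt{-64 + N}$)
$\frac{x}{-46415} + \frac{X{\left(J{\left(4 \right)} \right)}}{-28997} = - \frac{146997}{-46415} + \frac{\sqrt{-64 + 14}}{-28997} = \left(-146997\right) \left(- \frac{1}{46415}\right) + \sqrt{-50} \left(- \frac{1}{28997}\right) = \frac{146997}{46415} + 5 i \sqrt{2} \left(- \frac{1}{28997}\right) = \frac{146997}{46415} - \frac{5 i \sqrt{2}}{28997}$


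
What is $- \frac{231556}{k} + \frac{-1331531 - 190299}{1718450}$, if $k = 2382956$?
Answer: $- \frac{100609283442}{102374768455} \approx -0.98275$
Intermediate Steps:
$- \frac{231556}{k} + \frac{-1331531 - 190299}{1718450} = - \frac{231556}{2382956} + \frac{-1331531 - 190299}{1718450} = \left(-231556\right) \frac{1}{2382956} - \frac{152183}{171845} = - \frac{57889}{595739} - \frac{152183}{171845} = - \frac{100609283442}{102374768455}$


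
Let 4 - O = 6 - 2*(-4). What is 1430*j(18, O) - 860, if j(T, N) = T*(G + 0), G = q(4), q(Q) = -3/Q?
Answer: -20165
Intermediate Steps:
G = -¾ (G = -3/4 = -3*¼ = -¾ ≈ -0.75000)
O = -10 (O = 4 - (6 - 2*(-4)) = 4 - (6 + 8) = 4 - 1*14 = 4 - 14 = -10)
j(T, N) = -3*T/4 (j(T, N) = T*(-¾ + 0) = T*(-¾) = -3*T/4)
1430*j(18, O) - 860 = 1430*(-¾*18) - 860 = 1430*(-27/2) - 860 = -19305 - 860 = -20165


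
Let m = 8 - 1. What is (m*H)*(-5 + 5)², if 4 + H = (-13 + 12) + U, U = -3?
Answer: 0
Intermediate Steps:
H = -8 (H = -4 + ((-13 + 12) - 3) = -4 + (-1 - 3) = -4 - 4 = -8)
m = 7
(m*H)*(-5 + 5)² = (7*(-8))*(-5 + 5)² = -56*0² = -56*0 = 0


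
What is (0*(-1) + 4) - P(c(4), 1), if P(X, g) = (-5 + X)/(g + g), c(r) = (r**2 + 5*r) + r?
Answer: -27/2 ≈ -13.500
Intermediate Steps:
c(r) = r**2 + 6*r
P(X, g) = (-5 + X)/(2*g) (P(X, g) = (-5 + X)/((2*g)) = (-5 + X)*(1/(2*g)) = (-5 + X)/(2*g))
(0*(-1) + 4) - P(c(4), 1) = (0*(-1) + 4) - (-5 + 4*(6 + 4))/(2*1) = (0 + 4) - (-5 + 4*10)/2 = 4 - (-5 + 40)/2 = 4 - 35/2 = -27/2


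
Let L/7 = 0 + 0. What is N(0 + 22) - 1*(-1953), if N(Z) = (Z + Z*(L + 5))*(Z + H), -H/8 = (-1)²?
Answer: 3801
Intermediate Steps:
L = 0 (L = 7*(0 + 0) = 7*0 = 0)
H = -8 (H = -8*(-1)² = -8*1 = -8)
N(Z) = 6*Z*(-8 + Z) (N(Z) = (Z + Z*(0 + 5))*(Z - 8) = (Z + Z*5)*(-8 + Z) = (Z + 5*Z)*(-8 + Z) = (6*Z)*(-8 + Z) = 6*Z*(-8 + Z))
N(0 + 22) - 1*(-1953) = 6*(0 + 22)*(-8 + (0 + 22)) - 1*(-1953) = 6*22*(-8 + 22) + 1953 = 6*22*14 + 1953 = 1848 + 1953 = 3801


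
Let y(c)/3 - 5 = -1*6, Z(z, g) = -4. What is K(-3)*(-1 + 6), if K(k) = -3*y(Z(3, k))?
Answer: 45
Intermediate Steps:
y(c) = -3 (y(c) = 15 + 3*(-1*6) = 15 + 3*(-6) = 15 - 18 = -3)
K(k) = 9 (K(k) = -3*(-3) = 9)
K(-3)*(-1 + 6) = 9*(-1 + 6) = 9*5 = 45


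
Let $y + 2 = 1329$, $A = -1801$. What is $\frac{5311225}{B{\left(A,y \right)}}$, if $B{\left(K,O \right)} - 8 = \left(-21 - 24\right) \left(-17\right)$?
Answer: $\frac{5311225}{773} \approx 6870.9$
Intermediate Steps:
$y = 1327$ ($y = -2 + 1329 = 1327$)
$B{\left(K,O \right)} = 773$ ($B{\left(K,O \right)} = 8 + \left(-21 - 24\right) \left(-17\right) = 8 - -765 = 8 + 765 = 773$)
$\frac{5311225}{B{\left(A,y \right)}} = \frac{5311225}{773}$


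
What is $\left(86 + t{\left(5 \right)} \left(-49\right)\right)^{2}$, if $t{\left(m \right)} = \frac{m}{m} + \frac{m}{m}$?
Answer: $144$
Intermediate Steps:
$t{\left(m \right)} = 2$ ($t{\left(m \right)} = 1 + 1 = 2$)
$\left(86 + t{\left(5 \right)} \left(-49\right)\right)^{2} = \left(86 + 2 \left(-49\right)\right)^{2} = \left(86 - 98\right)^{2} = \left(-12\right)^{2} = 144$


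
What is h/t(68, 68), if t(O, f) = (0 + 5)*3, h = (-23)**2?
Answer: 529/15 ≈ 35.267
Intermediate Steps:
h = 529
t(O, f) = 15 (t(O, f) = 5*3 = 15)
h/t(68, 68) = 529/15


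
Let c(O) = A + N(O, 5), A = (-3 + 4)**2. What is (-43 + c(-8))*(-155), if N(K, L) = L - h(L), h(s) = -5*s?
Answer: 1860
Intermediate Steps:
A = 1 (A = 1**2 = 1)
N(K, L) = 6*L (N(K, L) = L - (-5)*L = L + 5*L = 6*L)
c(O) = 31 (c(O) = 1 + 6*5 = 1 + 30 = 31)
(-43 + c(-8))*(-155) = (-43 + 31)*(-155) = -12*(-155) = 1860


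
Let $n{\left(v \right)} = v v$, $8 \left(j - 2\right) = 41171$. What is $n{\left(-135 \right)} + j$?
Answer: $\frac{186987}{8} \approx 23373.0$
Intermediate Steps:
$j = \frac{41187}{8}$ ($j = 2 + \frac{1}{8} \cdot 41171 = 2 + \frac{41171}{8} = \frac{41187}{8} \approx 5148.4$)
$n{\left(v \right)} = v^{2}$
$n{\left(-135 \right)} + j = \left(-135\right)^{2} + \frac{41187}{8} = 18225 + \frac{41187}{8} = \frac{186987}{8}$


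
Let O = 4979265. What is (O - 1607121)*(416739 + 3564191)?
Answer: 13424269213920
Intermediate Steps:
(O - 1607121)*(416739 + 3564191) = (4979265 - 1607121)*(416739 + 3564191) = 3372144*3980930 = 13424269213920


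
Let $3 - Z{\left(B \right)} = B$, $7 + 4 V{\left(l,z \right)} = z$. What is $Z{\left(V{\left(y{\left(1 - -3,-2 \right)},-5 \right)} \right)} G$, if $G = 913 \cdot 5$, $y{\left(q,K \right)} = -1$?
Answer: $27390$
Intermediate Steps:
$V{\left(l,z \right)} = - \frac{7}{4} + \frac{z}{4}$
$G = 4565$
$Z{\left(B \right)} = 3 - B$
$Z{\left(V{\left(y{\left(1 - -3,-2 \right)},-5 \right)} \right)} G = \left(3 - \left(- \frac{7}{4} + \frac{1}{4} \left(-5\right)\right)\right) 4565 = \left(3 - \left(- \frac{7}{4} - \frac{5}{4}\right)\right) 4565 = \left(3 - -3\right) 4565 = \left(3 + 3\right) 4565 = 6 \cdot 4565 = 27390$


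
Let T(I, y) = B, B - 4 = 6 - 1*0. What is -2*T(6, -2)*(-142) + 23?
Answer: 2863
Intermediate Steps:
B = 10 (B = 4 + (6 - 1*0) = 4 + (6 + 0) = 4 + 6 = 10)
T(I, y) = 10
-2*T(6, -2)*(-142) + 23 = -2*10*(-142) + 23 = -20*(-142) + 23 = 2840 + 23 = 2863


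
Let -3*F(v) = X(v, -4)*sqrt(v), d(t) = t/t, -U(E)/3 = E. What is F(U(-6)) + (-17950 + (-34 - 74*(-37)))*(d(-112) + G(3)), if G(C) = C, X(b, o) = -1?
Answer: -60984 + sqrt(2) ≈ -60983.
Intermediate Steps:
U(E) = -3*E
d(t) = 1
F(v) = sqrt(v)/3 (F(v) = -(-1)*sqrt(v)/3 = sqrt(v)/3)
F(U(-6)) + (-17950 + (-34 - 74*(-37)))*(d(-112) + G(3)) = sqrt(-3*(-6))/3 + (-17950 + (-34 - 74*(-37)))*(1 + 3) = sqrt(18)/3 + (-17950 + (-34 + 2738))*4 = (3*sqrt(2))/3 + (-17950 + 2704)*4 = sqrt(2) - 15246*4 = sqrt(2) - 60984 = -60984 + sqrt(2)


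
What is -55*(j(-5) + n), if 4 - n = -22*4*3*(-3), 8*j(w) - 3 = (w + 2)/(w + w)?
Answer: 693077/16 ≈ 43317.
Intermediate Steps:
j(w) = 3/8 + (2 + w)/(16*w) (j(w) = 3/8 + ((w + 2)/(w + w))/8 = 3/8 + ((2 + w)/((2*w)))/8 = 3/8 + ((2 + w)*(1/(2*w)))/8 = 3/8 + ((2 + w)/(2*w))/8 = 3/8 + (2 + w)/(16*w))
n = -788 (n = 4 - (-22)*(4*3)*(-3) = 4 - (-22)*12*(-3) = 4 - (-22)*(-36) = 4 - 1*792 = 4 - 792 = -788)
-55*(j(-5) + n) = -55*((1/16)*(2 + 7*(-5))/(-5) - 788) = -55*((1/16)*(-1/5)*(2 - 35) - 788) = -55*((1/16)*(-1/5)*(-33) - 788) = -55*(33/80 - 788) = -55*(-63007/80) = 693077/16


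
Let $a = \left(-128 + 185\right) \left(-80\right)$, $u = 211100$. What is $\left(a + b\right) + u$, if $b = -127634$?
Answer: $78906$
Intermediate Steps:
$a = -4560$ ($a = 57 \left(-80\right) = -4560$)
$\left(a + b\right) + u = \left(-4560 - 127634\right) + 211100 = -132194 + 211100 = 78906$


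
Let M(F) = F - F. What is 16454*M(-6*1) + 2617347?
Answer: 2617347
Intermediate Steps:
M(F) = 0
16454*M(-6*1) + 2617347 = 16454*0 + 2617347 = 0 + 2617347 = 2617347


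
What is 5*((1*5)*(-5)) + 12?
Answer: -113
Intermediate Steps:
5*((1*5)*(-5)) + 12 = 5*(5*(-5)) + 12 = 5*(-25) + 12 = -125 + 12 = -113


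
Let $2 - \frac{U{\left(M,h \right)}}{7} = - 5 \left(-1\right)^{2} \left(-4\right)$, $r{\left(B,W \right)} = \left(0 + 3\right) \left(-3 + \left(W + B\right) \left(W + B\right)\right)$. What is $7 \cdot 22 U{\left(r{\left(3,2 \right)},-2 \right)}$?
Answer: $-19404$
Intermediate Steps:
$r{\left(B,W \right)} = -9 + 3 \left(B + W\right)^{2}$ ($r{\left(B,W \right)} = 3 \left(-3 + \left(B + W\right) \left(B + W\right)\right) = 3 \left(-3 + \left(B + W\right)^{2}\right) = -9 + 3 \left(B + W\right)^{2}$)
$U{\left(M,h \right)} = -126$ ($U{\left(M,h \right)} = 14 - 7 - 5 \left(-1\right)^{2} \left(-4\right) = 14 - 7 \left(-5\right) 1 \left(-4\right) = 14 - 7 \left(\left(-5\right) \left(-4\right)\right) = 14 - 140 = -126$)
$7 \cdot 22 U{\left(r{\left(3,2 \right)},-2 \right)} = 7 \cdot 22 \left(-126\right) = 154 \left(-126\right) = -19404$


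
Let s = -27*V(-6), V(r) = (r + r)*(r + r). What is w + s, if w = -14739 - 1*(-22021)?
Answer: 3394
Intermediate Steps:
V(r) = 4*r² (V(r) = (2*r)*(2*r) = 4*r²)
s = -3888 (s = -108*(-6)² = -108*36 = -27*144 = -3888)
w = 7282 (w = -14739 + 22021 = 7282)
w + s = 7282 - 3888 = 3394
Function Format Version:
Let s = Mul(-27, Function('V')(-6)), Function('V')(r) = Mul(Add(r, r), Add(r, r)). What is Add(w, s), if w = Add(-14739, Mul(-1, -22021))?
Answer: 3394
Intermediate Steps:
Function('V')(r) = Mul(4, Pow(r, 2)) (Function('V')(r) = Mul(Mul(2, r), Mul(2, r)) = Mul(4, Pow(r, 2)))
s = -3888 (s = Mul(-27, Mul(4, Pow(-6, 2))) = Mul(-27, Mul(4, 36)) = Mul(-27, 144) = -3888)
w = 7282 (w = Add(-14739, 22021) = 7282)
Add(w, s) = Add(7282, -3888) = 3394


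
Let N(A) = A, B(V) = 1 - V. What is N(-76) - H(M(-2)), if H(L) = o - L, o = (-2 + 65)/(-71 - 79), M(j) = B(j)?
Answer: -3629/50 ≈ -72.580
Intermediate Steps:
M(j) = 1 - j
o = -21/50 (o = 63/(-150) = 63*(-1/150) = -21/50 ≈ -0.42000)
H(L) = -21/50 - L
N(-76) - H(M(-2)) = -76 - (-21/50 - (1 - 1*(-2))) = -76 - (-21/50 - (1 + 2)) = -76 - (-21/50 - 1*3) = -76 - (-21/50 - 3) = -76 - 1*(-171/50) = -76 + 171/50 = -3629/50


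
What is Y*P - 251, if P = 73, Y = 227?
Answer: 16320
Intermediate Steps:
Y*P - 251 = 227*73 - 251 = 16571 - 251 = 16320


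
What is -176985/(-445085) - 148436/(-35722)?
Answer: 7238889523/1589932637 ≈ 4.5530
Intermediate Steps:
-176985/(-445085) - 148436/(-35722) = -176985*(-1/445085) - 148436*(-1/35722) = 35397/89017 + 74218/17861 = 7238889523/1589932637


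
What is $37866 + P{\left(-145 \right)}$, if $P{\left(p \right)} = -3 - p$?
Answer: $38008$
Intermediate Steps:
$37866 + P{\left(-145 \right)} = 37866 - -142 = 37866 + \left(-3 + 145\right) = 37866 + 142 = 38008$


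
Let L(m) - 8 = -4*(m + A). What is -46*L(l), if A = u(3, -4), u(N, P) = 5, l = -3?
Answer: 0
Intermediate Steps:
A = 5
L(m) = -12 - 4*m (L(m) = 8 - 4*(m + 5) = 8 - 4*(5 + m) = 8 + (-20 - 4*m) = -12 - 4*m)
-46*L(l) = -46*(-12 - 4*(-3)) = -46*(-12 + 12) = -46*0 = 0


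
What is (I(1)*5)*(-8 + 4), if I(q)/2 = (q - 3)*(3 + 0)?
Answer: 240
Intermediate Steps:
I(q) = -18 + 6*q (I(q) = 2*((q - 3)*(3 + 0)) = 2*((-3 + q)*3) = 2*(-9 + 3*q) = -18 + 6*q)
(I(1)*5)*(-8 + 4) = ((-18 + 6*1)*5)*(-8 + 4) = ((-18 + 6)*5)*(-4) = -12*5*(-4) = -60*(-4) = 240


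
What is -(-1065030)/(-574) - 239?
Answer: -601108/287 ≈ -2094.5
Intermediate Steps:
-(-1065030)/(-574) - 239 = -(-1065030)*(-1)/574 - 239 = -1310*813/574 - 239 = -532515/287 - 239 = -601108/287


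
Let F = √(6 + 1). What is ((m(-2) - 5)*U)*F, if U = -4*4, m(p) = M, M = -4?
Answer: 144*√7 ≈ 380.99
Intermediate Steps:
m(p) = -4
F = √7 ≈ 2.6458
U = -16
((m(-2) - 5)*U)*F = ((-4 - 5)*(-16))*√7 = (-9*(-16))*√7 = 144*√7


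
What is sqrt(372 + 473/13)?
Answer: sqrt(69017)/13 ≈ 20.209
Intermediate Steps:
sqrt(372 + 473/13) = sqrt(5309/13) = sqrt(69017)/13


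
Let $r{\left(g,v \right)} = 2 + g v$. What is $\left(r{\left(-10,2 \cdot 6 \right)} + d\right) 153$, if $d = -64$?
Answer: $-27846$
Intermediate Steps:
$\left(r{\left(-10,2 \cdot 6 \right)} + d\right) 153 = \left(\left(2 - 10 \cdot 2 \cdot 6\right) - 64\right) 153 = \left(\left(2 - 120\right) - 64\right) 153 = \left(-118 - 64\right) 153 = \left(-182\right) 153 = -27846$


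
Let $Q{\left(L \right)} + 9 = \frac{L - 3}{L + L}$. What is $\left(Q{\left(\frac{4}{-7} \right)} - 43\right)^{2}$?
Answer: $\frac{152881}{64} \approx 2388.8$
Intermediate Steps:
$Q{\left(L \right)} = -9 + \frac{-3 + L}{2 L}$ ($Q{\left(L \right)} = -9 + \frac{L - 3}{L + L} = -9 + \frac{-3 + L}{2 L}$)
$\left(Q{\left(\frac{4}{-7} \right)} - 43\right)^{2} = \left(\frac{-3 - 17 \frac{4}{-7}}{2 \frac{4}{-7}} - 43\right)^{2} = \left(\frac{-3 - 17 \cdot 4 \left(- \frac{1}{7}\right)}{2 \cdot 4 \left(- \frac{1}{7}\right)} - 43\right)^{2} = \left(\frac{-3 - - \frac{68}{7}}{2 \left(- \frac{4}{7}\right)} - 43\right)^{2} = \left(\frac{1}{2} \left(- \frac{7}{4}\right) \left(-3 + \frac{68}{7}\right) - 43\right)^{2} = \left(\frac{1}{2} \left(- \frac{7}{4}\right) \frac{47}{7} - 43\right)^{2} = \left(- \frac{47}{8} - 43\right)^{2} = \left(- \frac{391}{8}\right)^{2} = \frac{152881}{64}$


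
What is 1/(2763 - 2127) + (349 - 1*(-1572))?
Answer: 1221757/636 ≈ 1921.0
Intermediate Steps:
1/(2763 - 2127) + (349 - 1*(-1572)) = 1/636 + (349 + 1572) = 1/636 + 1921 = 1221757/636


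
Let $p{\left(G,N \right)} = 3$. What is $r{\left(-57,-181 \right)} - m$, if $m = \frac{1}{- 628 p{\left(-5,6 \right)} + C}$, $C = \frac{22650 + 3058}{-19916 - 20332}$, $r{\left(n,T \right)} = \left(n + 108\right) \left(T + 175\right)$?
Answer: $- \frac{5802739848}{18963235} \approx -306.0$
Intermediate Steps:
$r{\left(n,T \right)} = \left(108 + n\right) \left(175 + T\right)$
$C = - \frac{6427}{10062}$ ($C = \frac{25708}{-40248} = 25708 \left(- \frac{1}{40248}\right) = - \frac{6427}{10062} \approx -0.63874$)
$m = - \frac{10062}{18963235}$ ($m = \frac{1}{\left(-628\right) 3 - \frac{6427}{10062}} = \frac{1}{-1884 - \frac{6427}{10062}} = \frac{1}{- \frac{18963235}{10062}} = - \frac{10062}{18963235} \approx -0.00053061$)
$r{\left(-57,-181 \right)} - m = \left(18900 + 108 \left(-181\right) + 175 \left(-57\right) - -10317\right) - - \frac{10062}{18963235} = \left(18900 - 19548 - 9975 + 10317\right) + \frac{10062}{18963235} = -306 + \frac{10062}{18963235} = - \frac{5802739848}{18963235}$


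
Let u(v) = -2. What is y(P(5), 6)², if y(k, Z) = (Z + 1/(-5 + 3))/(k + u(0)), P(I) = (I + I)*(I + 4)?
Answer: 1/256 ≈ 0.0039063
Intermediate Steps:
P(I) = 2*I*(4 + I) (P(I) = (2*I)*(4 + I) = 2*I*(4 + I))
y(k, Z) = (-½ + Z)/(-2 + k) (y(k, Z) = (Z + 1/(-5 + 3))/(k - 2) = (Z + 1/(-2))/(-2 + k) = (Z - ½)/(-2 + k) = (-½ + Z)/(-2 + k))
y(P(5), 6)² = ((-½ + 6)/(-2 + 2*5*(4 + 5)))² = ((11/2)/(-2 + 2*5*9))² = ((11/2)/(-2 + 90))² = ((11/2)/88)² = ((1/88)*(11/2))² = (1/16)² = 1/256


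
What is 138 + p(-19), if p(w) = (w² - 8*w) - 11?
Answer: 640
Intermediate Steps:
p(w) = -11 + w² - 8*w
138 + p(-19) = 138 + (-11 + (-19)² - 8*(-19)) = 138 + (-11 + 361 + 152) = 138 + 502 = 640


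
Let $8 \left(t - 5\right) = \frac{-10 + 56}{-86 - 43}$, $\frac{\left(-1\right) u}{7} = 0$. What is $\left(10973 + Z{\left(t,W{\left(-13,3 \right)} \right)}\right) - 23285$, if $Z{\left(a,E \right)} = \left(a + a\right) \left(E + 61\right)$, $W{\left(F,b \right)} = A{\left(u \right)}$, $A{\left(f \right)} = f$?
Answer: $- \frac{3020519}{258} \approx -11707.0$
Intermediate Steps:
$u = 0$ ($u = \left(-7\right) 0 = 0$)
$W{\left(F,b \right)} = 0$
$t = \frac{2557}{516}$ ($t = 5 + \frac{\left(-10 + 56\right) \frac{1}{-86 - 43}}{8} = 5 + \frac{46 \frac{1}{-129}}{8} = 5 + \frac{46 \left(- \frac{1}{129}\right)}{8} = 5 + \frac{1}{8} \left(- \frac{46}{129}\right) = 5 - \frac{23}{516} = \frac{2557}{516} \approx 4.9554$)
$Z{\left(a,E \right)} = 2 a \left(61 + E\right)$
$\left(10973 + Z{\left(t,W{\left(-13,3 \right)} \right)}\right) - 23285 = \left(10973 + 2 \cdot \frac{2557}{516} \left(61 + 0\right)\right) - 23285 = \left(10973 + 2 \cdot \frac{2557}{516} \cdot 61\right) - 23285 = \left(10973 + \frac{155977}{258}\right) - 23285 = \frac{2987011}{258} - 23285 = - \frac{3020519}{258}$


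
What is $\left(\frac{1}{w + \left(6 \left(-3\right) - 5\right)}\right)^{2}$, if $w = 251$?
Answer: $\frac{1}{51984} \approx 1.9237 \cdot 10^{-5}$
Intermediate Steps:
$\left(\frac{1}{w + \left(6 \left(-3\right) - 5\right)}\right)^{2} = \left(\frac{1}{251 + \left(6 \left(-3\right) - 5\right)}\right)^{2} = \left(\frac{1}{251 - 23}\right)^{2} = \left(\frac{1}{228}\right)^{2} = \frac{1}{51984}$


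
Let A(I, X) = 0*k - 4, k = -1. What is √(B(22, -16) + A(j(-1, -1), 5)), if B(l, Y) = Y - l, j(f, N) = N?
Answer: I*√42 ≈ 6.4807*I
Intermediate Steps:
A(I, X) = -4 (A(I, X) = 0*(-1) - 4 = 0 - 4 = -4)
√(B(22, -16) + A(j(-1, -1), 5)) = √((-16 - 1*22) - 4) = √((-16 - 22) - 4) = √(-38 - 4) = √(-42) = I*√42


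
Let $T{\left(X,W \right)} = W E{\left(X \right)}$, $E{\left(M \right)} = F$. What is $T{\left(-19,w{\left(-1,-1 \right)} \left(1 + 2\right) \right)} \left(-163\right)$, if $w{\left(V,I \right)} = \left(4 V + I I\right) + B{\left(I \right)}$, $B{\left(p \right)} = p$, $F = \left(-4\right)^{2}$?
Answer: $31296$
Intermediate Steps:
$F = 16$
$E{\left(M \right)} = 16$
$w{\left(V,I \right)} = I + I^{2} + 4 V$ ($w{\left(V,I \right)} = \left(4 V + I I\right) + I = \left(4 V + I^{2}\right) + I = \left(I^{2} + 4 V\right) + I = I + I^{2} + 4 V$)
$T{\left(X,W \right)} = 16 W$ ($T{\left(X,W \right)} = W 16 = 16 W$)
$T{\left(-19,w{\left(-1,-1 \right)} \left(1 + 2\right) \right)} \left(-163\right) = 16 \left(-1 + \left(-1\right)^{2} + 4 \left(-1\right)\right) \left(1 + 2\right) \left(-163\right) = 16 \left(-1 + 1 - 4\right) 3 \left(-163\right) = 16 \left(\left(-4\right) 3\right) \left(-163\right) = 16 \left(-12\right) \left(-163\right) = \left(-192\right) \left(-163\right) = 31296$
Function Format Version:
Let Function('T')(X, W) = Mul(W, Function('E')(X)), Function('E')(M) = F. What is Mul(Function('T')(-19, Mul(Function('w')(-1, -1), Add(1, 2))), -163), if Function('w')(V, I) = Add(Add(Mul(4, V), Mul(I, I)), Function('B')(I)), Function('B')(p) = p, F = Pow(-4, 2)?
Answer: 31296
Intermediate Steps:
F = 16
Function('E')(M) = 16
Function('w')(V, I) = Add(I, Pow(I, 2), Mul(4, V)) (Function('w')(V, I) = Add(Add(Mul(4, V), Mul(I, I)), I) = Add(Add(Mul(4, V), Pow(I, 2)), I) = Add(Add(Pow(I, 2), Mul(4, V)), I) = Add(I, Pow(I, 2), Mul(4, V)))
Function('T')(X, W) = Mul(16, W) (Function('T')(X, W) = Mul(W, 16) = Mul(16, W))
Mul(Function('T')(-19, Mul(Function('w')(-1, -1), Add(1, 2))), -163) = Mul(Mul(16, Mul(Add(-1, Pow(-1, 2), Mul(4, -1)), Add(1, 2))), -163) = Mul(Mul(16, Mul(Add(-1, 1, -4), 3)), -163) = Mul(Mul(16, Mul(-4, 3)), -163) = Mul(Mul(16, -12), -163) = Mul(-192, -163) = 31296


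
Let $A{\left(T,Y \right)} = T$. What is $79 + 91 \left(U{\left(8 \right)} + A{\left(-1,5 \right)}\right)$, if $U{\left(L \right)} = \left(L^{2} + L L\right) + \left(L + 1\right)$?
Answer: $12455$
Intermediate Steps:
$U{\left(L \right)} = 1 + L + 2 L^{2}$ ($U{\left(L \right)} = \left(L^{2} + L^{2}\right) + \left(1 + L\right) = 2 L^{2} + \left(1 + L\right) = 1 + L + 2 L^{2}$)
$79 + 91 \left(U{\left(8 \right)} + A{\left(-1,5 \right)}\right) = 79 + 91 \left(\left(1 + 8 + 2 \cdot 8^{2}\right) - 1\right) = 79 + 91 \left(\left(1 + 8 + 2 \cdot 64\right) - 1\right) = 79 + 91 \left(\left(1 + 8 + 128\right) - 1\right) = 79 + 91 \left(137 - 1\right) = 79 + 91 \cdot 136 = 79 + 12376 = 12455$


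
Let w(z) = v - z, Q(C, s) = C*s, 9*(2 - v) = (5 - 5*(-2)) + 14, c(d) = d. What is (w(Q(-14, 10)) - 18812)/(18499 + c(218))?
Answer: -168059/168453 ≈ -0.99766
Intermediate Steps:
v = -11/9 (v = 2 - ((5 - 5*(-2)) + 14)/9 = 2 - ((5 + 10) + 14)/9 = 2 - (15 + 14)/9 = 2 - ⅑*29 = 2 - 29/9 = -11/9 ≈ -1.2222)
w(z) = -11/9 - z
(w(Q(-14, 10)) - 18812)/(18499 + c(218)) = ((-11/9 - (-14)*10) - 18812)/(18499 + 218) = ((-11/9 - 1*(-140)) - 18812)/18717 = ((-11/9 + 140) - 18812)*(1/18717) = (1249/9 - 18812)*(1/18717) = -168059/9*1/18717 = -168059/168453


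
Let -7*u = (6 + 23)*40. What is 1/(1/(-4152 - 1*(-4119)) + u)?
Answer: -231/38287 ≈ -0.0060334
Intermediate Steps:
u = -1160/7 (u = -(6 + 23)*40/7 = -29*40/7 = -⅐*1160 = -1160/7 ≈ -165.71)
1/(1/(-4152 - 1*(-4119)) + u) = 1/(1/(-4152 - 1*(-4119)) - 1160/7) = 1/(1/(-4152 + 4119) - 1160/7) = 1/(1/(-33) - 1160/7) = 1/(-1/33 - 1160/7) = 1/(-38287/231) = -231/38287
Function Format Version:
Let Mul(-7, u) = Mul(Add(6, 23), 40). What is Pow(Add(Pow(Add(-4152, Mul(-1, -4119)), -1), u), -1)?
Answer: Rational(-231, 38287) ≈ -0.0060334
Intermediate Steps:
u = Rational(-1160, 7) (u = Mul(Rational(-1, 7), Mul(Add(6, 23), 40)) = Mul(Rational(-1, 7), Mul(29, 40)) = Mul(Rational(-1, 7), 1160) = Rational(-1160, 7) ≈ -165.71)
Pow(Add(Pow(Add(-4152, Mul(-1, -4119)), -1), u), -1) = Pow(Add(Pow(Add(-4152, Mul(-1, -4119)), -1), Rational(-1160, 7)), -1) = Pow(Add(Pow(Add(-4152, 4119), -1), Rational(-1160, 7)), -1) = Pow(Add(Pow(-33, -1), Rational(-1160, 7)), -1) = Pow(Add(Rational(-1, 33), Rational(-1160, 7)), -1) = Pow(Rational(-38287, 231), -1) = Rational(-231, 38287)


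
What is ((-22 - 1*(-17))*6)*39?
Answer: -1170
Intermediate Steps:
((-22 - 1*(-17))*6)*39 = ((-22 + 17)*6)*39 = -5*6*39 = -30*39 = -1170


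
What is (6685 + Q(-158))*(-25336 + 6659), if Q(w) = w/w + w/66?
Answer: -4119380443/33 ≈ -1.2483e+8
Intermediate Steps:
Q(w) = 1 + w/66 (Q(w) = 1 + w*(1/66) = 1 + w/66)
(6685 + Q(-158))*(-25336 + 6659) = (6685 + (1 + (1/66)*(-158)))*(-25336 + 6659) = (6685 + (1 - 79/33))*(-18677) = (6685 - 46/33)*(-18677) = (220559/33)*(-18677) = -4119380443/33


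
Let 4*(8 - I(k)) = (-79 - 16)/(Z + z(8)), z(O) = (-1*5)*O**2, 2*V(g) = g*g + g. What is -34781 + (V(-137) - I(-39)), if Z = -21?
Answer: -34745077/1364 ≈ -25473.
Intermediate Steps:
V(g) = g/2 + g**2/2 (V(g) = (g*g + g)/2 = (g**2 + g)/2 = (g + g**2)/2 = g/2 + g**2/2)
z(O) = -5*O**2
I(k) = 10817/1364 (I(k) = 8 - (-79 - 16)/(4*(-21 - 5*8**2)) = 8 - (-95)/(4*(-21 - 5*64)) = 8 - (-95)/(4*(-21 - 320)) = 8 - (-95)/(4*(-341)) = 8 - (-95)*(-1)/(4*341) = 8 - 1/4*95/341 = 8 - 95/1364 = 10817/1364)
-34781 + (V(-137) - I(-39)) = -34781 + ((1/2)*(-137)*(1 - 137) - 1*10817/1364) = -34781 + ((1/2)*(-137)*(-136) - 10817/1364) = -34781 + (9316 - 10817/1364) = -34781 + 12696207/1364 = -34745077/1364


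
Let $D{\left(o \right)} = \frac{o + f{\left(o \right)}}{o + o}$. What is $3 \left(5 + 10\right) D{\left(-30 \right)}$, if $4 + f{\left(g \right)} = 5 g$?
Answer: $138$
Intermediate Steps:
$f{\left(g \right)} = -4 + 5 g$
$D{\left(o \right)} = \frac{-4 + 6 o}{2 o}$ ($D{\left(o \right)} = \frac{o + \left(-4 + 5 o\right)}{o + o} = \frac{-4 + 6 o}{2 o}$)
$3 \left(5 + 10\right) D{\left(-30 \right)} = 3 \left(5 + 10\right) \left(3 - \frac{2}{-30}\right) = 3 \cdot 15 \left(3 - - \frac{1}{15}\right) = 45 \left(3 + \frac{1}{15}\right) = 45 \cdot \frac{46}{15} = 138$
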